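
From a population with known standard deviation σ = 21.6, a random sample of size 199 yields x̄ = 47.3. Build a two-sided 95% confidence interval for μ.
(44.30, 50.30)

z-interval (σ known):
z* = 1.960 for 95% confidence

Margin of error = z* · σ/√n = 1.960 · 21.6/√199 = 3.00

CI: (47.3 - 3.00, 47.3 + 3.00) = (44.30, 50.30)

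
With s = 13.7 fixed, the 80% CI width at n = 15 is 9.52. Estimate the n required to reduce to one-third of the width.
n ≈ 135

CI width ∝ 1/√n
To reduce width by factor 3, need √n to grow by 3 → need 3² = 9 times as many samples.

Current: n = 15, width = 9.52
New: n = 135, width ≈ 3.04

Width reduced by factor of 9.52/3.04 = 3.13.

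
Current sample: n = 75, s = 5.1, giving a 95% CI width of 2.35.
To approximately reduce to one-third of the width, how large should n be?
n ≈ 675

CI width ∝ 1/√n
To reduce width by factor 3, need √n to grow by 3 → need 3² = 9 times as many samples.

Current: n = 75, width = 2.35
New: n = 675, width ≈ 0.77

Width reduced by factor of 2.35/0.77 = 3.05.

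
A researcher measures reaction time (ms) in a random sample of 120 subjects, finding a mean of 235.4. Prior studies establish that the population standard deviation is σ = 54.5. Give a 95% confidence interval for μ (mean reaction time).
(225.65, 245.15)

z-interval (σ known):
z* = 1.960 for 95% confidence

Margin of error = z* · σ/√n = 1.960 · 54.5/√120 = 9.75

CI: (235.4 - 9.75, 235.4 + 9.75) = (225.65, 245.15)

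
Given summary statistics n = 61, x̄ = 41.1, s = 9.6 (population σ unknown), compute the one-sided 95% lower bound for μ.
μ ≥ 39.05

Lower bound (one-sided):
t* = 1.671 (one-sided for 95%)
Lower bound = x̄ - t* · s/√n = 41.1 - 1.671 · 9.6/√61 = 39.05

We are 95% confident that μ ≥ 39.05.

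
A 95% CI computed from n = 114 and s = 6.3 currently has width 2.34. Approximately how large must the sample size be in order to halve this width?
n ≈ 456

CI width ∝ 1/√n
To reduce width by factor 2, need √n to grow by 2 → need 2² = 4 times as many samples.

Current: n = 114, width = 2.34
New: n = 456, width ≈ 1.16

Width reduced by factor of 2.34/1.16 = 2.02.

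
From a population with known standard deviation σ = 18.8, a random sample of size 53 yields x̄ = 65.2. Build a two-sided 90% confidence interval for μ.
(60.95, 69.45)

z-interval (σ known):
z* = 1.645 for 90% confidence

Margin of error = z* · σ/√n = 1.645 · 18.8/√53 = 4.25

CI: (65.2 - 4.25, 65.2 + 4.25) = (60.95, 69.45)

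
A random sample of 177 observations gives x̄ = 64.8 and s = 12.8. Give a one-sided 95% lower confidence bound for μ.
μ ≥ 63.21

Lower bound (one-sided):
t* = 1.654 (one-sided for 95%)
Lower bound = x̄ - t* · s/√n = 64.8 - 1.654 · 12.8/√177 = 63.21

We are 95% confident that μ ≥ 63.21.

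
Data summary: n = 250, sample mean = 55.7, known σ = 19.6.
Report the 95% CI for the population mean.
(53.27, 58.13)

z-interval (σ known):
z* = 1.960 for 95% confidence

Margin of error = z* · σ/√n = 1.960 · 19.6/√250 = 2.43

CI: (55.7 - 2.43, 55.7 + 2.43) = (53.27, 58.13)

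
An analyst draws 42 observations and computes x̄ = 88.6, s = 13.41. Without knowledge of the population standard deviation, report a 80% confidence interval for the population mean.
(85.90, 91.30)

t-interval (σ unknown):
df = n - 1 = 41
t* = 1.303 for 80% confidence

Margin of error = t* · s/√n = 1.303 · 13.41/√42 = 2.70

CI: (85.90, 91.30)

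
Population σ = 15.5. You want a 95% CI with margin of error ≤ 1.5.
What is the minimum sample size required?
n ≥ 411

For margin E ≤ 1.5:
n ≥ (z* · σ / E)²
n ≥ (1.960 · 15.5 / 1.5)²
n ≥ 410.20

Minimum n = 411 (rounding up)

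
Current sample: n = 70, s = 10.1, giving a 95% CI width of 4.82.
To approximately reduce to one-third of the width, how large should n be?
n ≈ 630

CI width ∝ 1/√n
To reduce width by factor 3, need √n to grow by 3 → need 3² = 9 times as many samples.

Current: n = 70, width = 4.82
New: n = 630, width ≈ 1.58

Width reduced by factor of 4.82/1.58 = 3.05.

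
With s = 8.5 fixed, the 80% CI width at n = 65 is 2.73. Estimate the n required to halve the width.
n ≈ 260

CI width ∝ 1/√n
To reduce width by factor 2, need √n to grow by 2 → need 2² = 4 times as many samples.

Current: n = 65, width = 2.73
New: n = 260, width ≈ 1.35

Width reduced by factor of 2.73/1.35 = 2.02.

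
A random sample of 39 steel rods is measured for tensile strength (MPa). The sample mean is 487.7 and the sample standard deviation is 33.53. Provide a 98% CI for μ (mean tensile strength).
(474.66, 500.74)

t-interval (σ unknown):
df = n - 1 = 38
t* = 2.429 for 98% confidence

Margin of error = t* · s/√n = 2.429 · 33.53/√39 = 13.04

CI: (474.66, 500.74)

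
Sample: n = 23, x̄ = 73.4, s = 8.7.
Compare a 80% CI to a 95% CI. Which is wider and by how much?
95% CI is wider by 2.73

df = 22
80% CI: t* = 1.321, (71.00, 75.80), width = 2 · t* · s/√n = 4.79
95% CI: t* = 2.074, (69.64, 77.16), width = 2 · t* · s/√n = 7.52

The 95% CI is wider by 7.52 - 4.79 = 2.73.
Higher confidence requires a wider interval.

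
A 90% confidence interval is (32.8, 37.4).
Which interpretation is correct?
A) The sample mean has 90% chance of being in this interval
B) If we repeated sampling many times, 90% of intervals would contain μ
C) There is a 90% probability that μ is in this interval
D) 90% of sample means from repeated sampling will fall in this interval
B

A) Wrong — x̄ is observed and sits in the interval by construction.
B) Correct — this is the frequentist long-run coverage interpretation.
C) Wrong — μ is fixed; the randomness lives in the interval, not in μ.
D) Wrong — coverage applies to intervals containing μ, not to future x̄ values.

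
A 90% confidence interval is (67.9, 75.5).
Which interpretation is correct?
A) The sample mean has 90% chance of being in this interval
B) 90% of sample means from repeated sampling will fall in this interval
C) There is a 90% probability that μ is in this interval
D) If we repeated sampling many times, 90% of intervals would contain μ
D

A) Wrong — x̄ is observed and sits in the interval by construction.
B) Wrong — coverage applies to intervals containing μ, not to future x̄ values.
C) Wrong — μ is fixed; the randomness lives in the interval, not in μ.
D) Correct — this is the frequentist long-run coverage interpretation.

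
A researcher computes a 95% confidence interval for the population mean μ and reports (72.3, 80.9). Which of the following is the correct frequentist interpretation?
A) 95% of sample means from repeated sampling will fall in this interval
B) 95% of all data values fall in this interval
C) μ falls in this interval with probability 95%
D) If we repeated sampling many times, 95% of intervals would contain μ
D

A) Wrong — coverage applies to intervals containing μ, not to future x̄ values.
B) Wrong — a CI is about the parameter μ, not individual data values.
C) Wrong — μ is fixed; the randomness lives in the interval, not in μ.
D) Correct — this is the frequentist long-run coverage interpretation.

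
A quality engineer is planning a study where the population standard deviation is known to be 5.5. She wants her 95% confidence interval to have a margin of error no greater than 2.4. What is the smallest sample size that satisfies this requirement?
n ≥ 21

For margin E ≤ 2.4:
n ≥ (z* · σ / E)²
n ≥ (1.960 · 5.5 / 2.4)²
n ≥ 20.18

Minimum n = 21 (rounding up)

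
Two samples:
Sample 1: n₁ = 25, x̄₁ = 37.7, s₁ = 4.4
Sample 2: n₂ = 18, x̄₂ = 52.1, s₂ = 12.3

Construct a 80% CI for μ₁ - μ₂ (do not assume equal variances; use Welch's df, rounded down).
(-18.41, -10.39)

Difference: x̄₁ - x̄₂ = -14.40
SE = √(s₁²/n₁ + s₂²/n₂) = √(4.4²/25 + 12.3²/18) = 3.0298
df = 20.16 → 20 (Welch–Satterthwaite, rounded down)
t* = 1.325

CI: -14.40 ± 1.325 · 3.0298 = -14.40 ± 4.01 = (-18.41, -10.39)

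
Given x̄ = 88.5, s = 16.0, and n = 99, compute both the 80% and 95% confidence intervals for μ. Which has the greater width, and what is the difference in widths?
95% CI is wider by 2.23

df = 98
80% CI: t* = 1.290, (86.43, 90.57), width = 2 · t* · s/√n = 4.15
95% CI: t* = 1.984, (85.31, 91.69), width = 2 · t* · s/√n = 6.38

The 95% CI is wider by 6.38 - 4.15 = 2.23.
Higher confidence requires a wider interval.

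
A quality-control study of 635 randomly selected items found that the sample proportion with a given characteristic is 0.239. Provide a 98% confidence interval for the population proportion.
(0.200, 0.278)

Proportion CI:
SE = √(p̂(1-p̂)/n) = √(0.239 · 0.761 / 635) = 0.01692

z* = 2.326
Margin = z* · SE = 2.326 · 0.01692 = 0.0394

CI: 0.239 ± 0.0394 = (0.200, 0.278)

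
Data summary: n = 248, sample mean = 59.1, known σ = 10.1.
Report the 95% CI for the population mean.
(57.84, 60.36)

z-interval (σ known):
z* = 1.960 for 95% confidence

Margin of error = z* · σ/√n = 1.960 · 10.1/√248 = 1.26

CI: (59.1 - 1.26, 59.1 + 1.26) = (57.84, 60.36)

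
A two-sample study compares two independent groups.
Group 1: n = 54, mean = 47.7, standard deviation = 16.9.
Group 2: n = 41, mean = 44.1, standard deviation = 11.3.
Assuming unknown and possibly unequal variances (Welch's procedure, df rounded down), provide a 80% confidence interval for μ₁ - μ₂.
(-0.14, 7.34)

Difference: x̄₁ - x̄₂ = 3.60
SE = √(s₁²/n₁ + s₂²/n₂) = √(16.9²/54 + 11.3²/41) = 2.8989
df = 91.68 → 91 (Welch–Satterthwaite, rounded down)
t* = 1.291

CI: 3.60 ± 1.291 · 2.8989 = 3.60 ± 3.74 = (-0.14, 7.34)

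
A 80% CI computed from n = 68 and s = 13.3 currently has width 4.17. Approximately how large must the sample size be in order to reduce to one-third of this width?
n ≈ 612

CI width ∝ 1/√n
To reduce width by factor 3, need √n to grow by 3 → need 3² = 9 times as many samples.

Current: n = 68, width = 4.17
New: n = 612, width ≈ 1.38

Width reduced by factor of 4.17/1.38 = 3.02.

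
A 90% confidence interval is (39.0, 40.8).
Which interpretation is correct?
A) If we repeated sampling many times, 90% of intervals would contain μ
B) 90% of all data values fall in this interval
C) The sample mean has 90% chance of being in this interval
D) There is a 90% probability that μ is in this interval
A

A) Correct — this is the frequentist long-run coverage interpretation.
B) Wrong — a CI is about the parameter μ, not individual data values.
C) Wrong — x̄ is observed and sits in the interval by construction.
D) Wrong — μ is fixed; the randomness lives in the interval, not in μ.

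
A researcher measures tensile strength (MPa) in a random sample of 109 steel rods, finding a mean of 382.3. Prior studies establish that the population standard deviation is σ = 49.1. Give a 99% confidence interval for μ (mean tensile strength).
(370.19, 394.41)

z-interval (σ known):
z* = 2.576 for 99% confidence

Margin of error = z* · σ/√n = 2.576 · 49.1/√109 = 12.11

CI: (382.3 - 12.11, 382.3 + 12.11) = (370.19, 394.41)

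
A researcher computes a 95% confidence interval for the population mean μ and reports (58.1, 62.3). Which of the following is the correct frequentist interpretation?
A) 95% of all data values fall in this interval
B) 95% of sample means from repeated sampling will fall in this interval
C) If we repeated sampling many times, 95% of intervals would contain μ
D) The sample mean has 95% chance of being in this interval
C

A) Wrong — a CI is about the parameter μ, not individual data values.
B) Wrong — coverage applies to intervals containing μ, not to future x̄ values.
C) Correct — this is the frequentist long-run coverage interpretation.
D) Wrong — x̄ is observed and sits in the interval by construction.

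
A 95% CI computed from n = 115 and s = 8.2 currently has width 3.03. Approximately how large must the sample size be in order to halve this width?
n ≈ 460

CI width ∝ 1/√n
To reduce width by factor 2, need √n to grow by 2 → need 2² = 4 times as many samples.

Current: n = 115, width = 3.03
New: n = 460, width ≈ 1.50

Width reduced by factor of 3.03/1.50 = 2.02.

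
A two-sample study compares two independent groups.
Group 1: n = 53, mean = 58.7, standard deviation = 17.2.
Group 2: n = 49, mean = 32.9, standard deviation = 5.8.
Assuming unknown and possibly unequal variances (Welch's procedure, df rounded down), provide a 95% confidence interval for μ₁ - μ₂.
(20.80, 30.80)

Difference: x̄₁ - x̄₂ = 25.80
SE = √(s₁²/n₁ + s₂²/n₂) = √(17.2²/53 + 5.8²/49) = 2.5037
df = 64.52 → 64 (Welch–Satterthwaite, rounded down)
t* = 1.998

CI: 25.80 ± 1.998 · 2.5037 = 25.80 ± 5.00 = (20.80, 30.80)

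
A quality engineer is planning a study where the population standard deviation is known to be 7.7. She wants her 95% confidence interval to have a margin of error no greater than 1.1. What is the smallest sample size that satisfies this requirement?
n ≥ 189

For margin E ≤ 1.1:
n ≥ (z* · σ / E)²
n ≥ (1.960 · 7.7 / 1.1)²
n ≥ 188.24

Minimum n = 189 (rounding up)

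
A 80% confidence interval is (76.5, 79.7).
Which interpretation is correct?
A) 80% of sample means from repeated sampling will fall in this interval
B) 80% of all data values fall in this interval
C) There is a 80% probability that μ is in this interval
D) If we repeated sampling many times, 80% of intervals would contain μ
D

A) Wrong — coverage applies to intervals containing μ, not to future x̄ values.
B) Wrong — a CI is about the parameter μ, not individual data values.
C) Wrong — μ is fixed; the randomness lives in the interval, not in μ.
D) Correct — this is the frequentist long-run coverage interpretation.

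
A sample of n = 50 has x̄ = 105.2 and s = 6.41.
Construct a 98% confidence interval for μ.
(103.02, 107.38)

t-interval (σ unknown):
df = n - 1 = 49
t* = 2.405 for 98% confidence

Margin of error = t* · s/√n = 2.405 · 6.41/√50 = 2.18

CI: (103.02, 107.38)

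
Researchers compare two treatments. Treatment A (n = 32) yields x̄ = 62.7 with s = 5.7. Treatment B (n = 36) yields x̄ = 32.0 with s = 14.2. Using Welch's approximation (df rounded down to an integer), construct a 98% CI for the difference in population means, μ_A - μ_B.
(24.51, 36.89)

Difference: x̄₁ - x̄₂ = 30.70
SE = √(s₁²/n₁ + s₂²/n₂) = √(5.7²/32 + 14.2²/36) = 2.5722
df = 47.09 → 47 (Welch–Satterthwaite, rounded down)
t* = 2.408

CI: 30.70 ± 2.408 · 2.5722 = 30.70 ± 6.19 = (24.51, 36.89)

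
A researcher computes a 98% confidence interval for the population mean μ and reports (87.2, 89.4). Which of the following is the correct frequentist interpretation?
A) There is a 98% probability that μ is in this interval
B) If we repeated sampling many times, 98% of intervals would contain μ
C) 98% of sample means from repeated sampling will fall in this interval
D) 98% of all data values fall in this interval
B

A) Wrong — μ is fixed; the randomness lives in the interval, not in μ.
B) Correct — this is the frequentist long-run coverage interpretation.
C) Wrong — coverage applies to intervals containing μ, not to future x̄ values.
D) Wrong — a CI is about the parameter μ, not individual data values.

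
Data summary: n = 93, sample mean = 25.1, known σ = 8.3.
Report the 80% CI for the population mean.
(24.00, 26.20)

z-interval (σ known):
z* = 1.282 for 80% confidence

Margin of error = z* · σ/√n = 1.282 · 8.3/√93 = 1.10

CI: (25.1 - 1.10, 25.1 + 1.10) = (24.00, 26.20)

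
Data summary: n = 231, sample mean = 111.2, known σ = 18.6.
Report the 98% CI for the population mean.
(108.35, 114.05)

z-interval (σ known):
z* = 2.326 for 98% confidence

Margin of error = z* · σ/√n = 2.326 · 18.6/√231 = 2.85

CI: (111.2 - 2.85, 111.2 + 2.85) = (108.35, 114.05)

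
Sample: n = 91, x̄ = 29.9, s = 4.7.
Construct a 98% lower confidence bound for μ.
μ ≥ 28.87

Lower bound (one-sided):
t* = 2.084 (one-sided for 98%)
Lower bound = x̄ - t* · s/√n = 29.9 - 2.084 · 4.7/√91 = 28.87

We are 98% confident that μ ≥ 28.87.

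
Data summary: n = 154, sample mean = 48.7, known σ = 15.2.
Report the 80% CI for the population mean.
(47.13, 50.27)

z-interval (σ known):
z* = 1.282 for 80% confidence

Margin of error = z* · σ/√n = 1.282 · 15.2/√154 = 1.57

CI: (48.7 - 1.57, 48.7 + 1.57) = (47.13, 50.27)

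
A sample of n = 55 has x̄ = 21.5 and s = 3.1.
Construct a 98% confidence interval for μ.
(20.50, 22.50)

t-interval (σ unknown):
df = n - 1 = 54
t* = 2.397 for 98% confidence

Margin of error = t* · s/√n = 2.397 · 3.1/√55 = 1.00

CI: (20.50, 22.50)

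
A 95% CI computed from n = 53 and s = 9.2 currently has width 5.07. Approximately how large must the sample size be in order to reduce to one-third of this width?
n ≈ 477

CI width ∝ 1/√n
To reduce width by factor 3, need √n to grow by 3 → need 3² = 9 times as many samples.

Current: n = 53, width = 5.07
New: n = 477, width ≈ 1.66

Width reduced by factor of 5.07/1.66 = 3.05.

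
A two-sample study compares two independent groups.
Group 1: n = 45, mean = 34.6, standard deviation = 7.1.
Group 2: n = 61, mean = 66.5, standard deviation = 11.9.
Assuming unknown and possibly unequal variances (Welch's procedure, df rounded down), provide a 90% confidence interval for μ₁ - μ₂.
(-34.98, -28.82)

Difference: x̄₁ - x̄₂ = -31.90
SE = √(s₁²/n₁ + s₂²/n₂) = √(7.1²/45 + 11.9²/61) = 1.8552
df = 100.09 → 100 (Welch–Satterthwaite, rounded down)
t* = 1.660

CI: -31.90 ± 1.660 · 1.8552 = -31.90 ± 3.08 = (-34.98, -28.82)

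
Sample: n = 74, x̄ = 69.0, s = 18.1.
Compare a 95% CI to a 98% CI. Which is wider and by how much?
98% CI is wider by 1.62

df = 73
95% CI: t* = 1.993, (64.81, 73.19), width = 2 · t* · s/√n = 8.39
98% CI: t* = 2.379, (63.99, 74.01), width = 2 · t* · s/√n = 10.01

The 98% CI is wider by 10.01 - 8.39 = 1.62.
Higher confidence requires a wider interval.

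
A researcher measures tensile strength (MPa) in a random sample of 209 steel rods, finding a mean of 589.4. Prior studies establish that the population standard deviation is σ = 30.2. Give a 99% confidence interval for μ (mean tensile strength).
(584.02, 594.78)

z-interval (σ known):
z* = 2.576 for 99% confidence

Margin of error = z* · σ/√n = 2.576 · 30.2/√209 = 5.38

CI: (589.4 - 5.38, 589.4 + 5.38) = (584.02, 594.78)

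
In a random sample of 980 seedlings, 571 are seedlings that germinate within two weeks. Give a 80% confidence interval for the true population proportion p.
(0.562, 0.603)

Proportion CI:
p̂ = 571/980 = 0.58265
SE = √(p̂(1-p̂)/n) = √(0.58265 · 0.41735 / 980) = 0.01575

z* = 1.282
Margin = z* · SE = 1.282 · 0.01575 = 0.0202

CI: 0.58265 ± 0.0202 = (0.562, 0.603)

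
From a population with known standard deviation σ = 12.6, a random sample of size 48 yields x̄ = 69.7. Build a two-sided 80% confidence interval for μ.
(67.37, 72.03)

z-interval (σ known):
z* = 1.282 for 80% confidence

Margin of error = z* · σ/√n = 1.282 · 12.6/√48 = 2.33

CI: (69.7 - 2.33, 69.7 + 2.33) = (67.37, 72.03)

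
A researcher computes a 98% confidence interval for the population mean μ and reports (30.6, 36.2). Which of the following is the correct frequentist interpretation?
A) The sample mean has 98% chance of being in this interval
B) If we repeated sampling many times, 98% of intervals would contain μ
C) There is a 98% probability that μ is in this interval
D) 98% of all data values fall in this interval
B

A) Wrong — x̄ is observed and sits in the interval by construction.
B) Correct — this is the frequentist long-run coverage interpretation.
C) Wrong — μ is fixed; the randomness lives in the interval, not in μ.
D) Wrong — a CI is about the parameter μ, not individual data values.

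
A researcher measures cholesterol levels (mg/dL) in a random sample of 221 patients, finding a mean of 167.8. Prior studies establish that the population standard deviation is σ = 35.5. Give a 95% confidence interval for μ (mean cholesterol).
(163.12, 172.48)

z-interval (σ known):
z* = 1.960 for 95% confidence

Margin of error = z* · σ/√n = 1.960 · 35.5/√221 = 4.68

CI: (167.8 - 4.68, 167.8 + 4.68) = (163.12, 172.48)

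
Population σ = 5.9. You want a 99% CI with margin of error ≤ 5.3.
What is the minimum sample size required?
n ≥ 9

For margin E ≤ 5.3:
n ≥ (z* · σ / E)²
n ≥ (2.576 · 5.9 / 5.3)²
n ≥ 8.22

Minimum n = 9 (rounding up)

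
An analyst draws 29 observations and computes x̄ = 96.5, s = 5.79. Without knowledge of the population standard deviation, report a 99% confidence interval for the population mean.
(93.53, 99.47)

t-interval (σ unknown):
df = n - 1 = 28
t* = 2.763 for 99% confidence

Margin of error = t* · s/√n = 2.763 · 5.79/√29 = 2.97

CI: (93.53, 99.47)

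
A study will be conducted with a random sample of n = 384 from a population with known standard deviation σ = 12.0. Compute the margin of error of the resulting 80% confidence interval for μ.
Margin of error = 0.79

Margin of error = z* · σ/√n
= 1.282 · 12.0/√384
= 1.282 · 12.0/19.5959
= 0.79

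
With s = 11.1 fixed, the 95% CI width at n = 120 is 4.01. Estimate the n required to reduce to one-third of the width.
n ≈ 1080

CI width ∝ 1/√n
To reduce width by factor 3, need √n to grow by 3 → need 3² = 9 times as many samples.

Current: n = 120, width = 4.01
New: n = 1080, width ≈ 1.33

Width reduced by factor of 4.01/1.33 = 3.02.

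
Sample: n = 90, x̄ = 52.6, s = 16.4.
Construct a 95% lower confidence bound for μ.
μ ≥ 49.73

Lower bound (one-sided):
t* = 1.662 (one-sided for 95%)
Lower bound = x̄ - t* · s/√n = 52.6 - 1.662 · 16.4/√90 = 49.73

We are 95% confident that μ ≥ 49.73.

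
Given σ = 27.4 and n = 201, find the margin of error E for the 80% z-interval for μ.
Margin of error = 2.48

Margin of error = z* · σ/√n
= 1.282 · 27.4/√201
= 1.282 · 27.4/14.1774
= 2.48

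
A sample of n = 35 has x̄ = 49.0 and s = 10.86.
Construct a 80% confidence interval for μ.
(46.60, 51.40)

t-interval (σ unknown):
df = n - 1 = 34
t* = 1.307 for 80% confidence

Margin of error = t* · s/√n = 1.307 · 10.86/√35 = 2.40

CI: (46.60, 51.40)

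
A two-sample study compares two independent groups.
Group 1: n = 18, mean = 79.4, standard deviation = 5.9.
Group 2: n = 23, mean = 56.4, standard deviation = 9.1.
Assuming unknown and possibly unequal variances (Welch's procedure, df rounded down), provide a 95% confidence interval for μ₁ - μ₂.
(18.23, 27.77)

Difference: x̄₁ - x̄₂ = 23.00
SE = √(s₁²/n₁ + s₂²/n₂) = √(5.9²/18 + 9.1²/23) = 2.3525
df = 37.85 → 37 (Welch–Satterthwaite, rounded down)
t* = 2.026

CI: 23.00 ± 2.026 · 2.3525 = 23.00 ± 4.77 = (18.23, 27.77)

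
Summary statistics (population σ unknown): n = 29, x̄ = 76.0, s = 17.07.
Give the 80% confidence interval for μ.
(71.84, 80.16)

t-interval (σ unknown):
df = n - 1 = 28
t* = 1.313 for 80% confidence

Margin of error = t* · s/√n = 1.313 · 17.07/√29 = 4.16

CI: (71.84, 80.16)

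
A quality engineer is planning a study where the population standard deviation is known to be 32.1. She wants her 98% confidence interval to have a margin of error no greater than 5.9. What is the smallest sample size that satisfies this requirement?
n ≥ 161

For margin E ≤ 5.9:
n ≥ (z* · σ / E)²
n ≥ (2.326 · 32.1 / 5.9)²
n ≥ 160.15

Minimum n = 161 (rounding up)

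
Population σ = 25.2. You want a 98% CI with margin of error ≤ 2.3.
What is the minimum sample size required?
n ≥ 650

For margin E ≤ 2.3:
n ≥ (z* · σ / E)²
n ≥ (2.326 · 25.2 / 2.3)²
n ≥ 649.48

Minimum n = 650 (rounding up)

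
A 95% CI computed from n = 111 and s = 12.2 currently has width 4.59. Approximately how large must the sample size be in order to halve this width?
n ≈ 444

CI width ∝ 1/√n
To reduce width by factor 2, need √n to grow by 2 → need 2² = 4 times as many samples.

Current: n = 111, width = 4.59
New: n = 444, width ≈ 2.28

Width reduced by factor of 4.59/2.28 = 2.01.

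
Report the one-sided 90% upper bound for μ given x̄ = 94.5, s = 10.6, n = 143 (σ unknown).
μ ≤ 95.64

Upper bound (one-sided):
t* = 1.288 (one-sided for 90%)
Upper bound = x̄ + t* · s/√n = 94.5 + 1.288 · 10.6/√143 = 95.64

We are 90% confident that μ ≤ 95.64.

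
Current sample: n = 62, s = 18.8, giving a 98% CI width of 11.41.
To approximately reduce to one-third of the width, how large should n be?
n ≈ 558

CI width ∝ 1/√n
To reduce width by factor 3, need √n to grow by 3 → need 3² = 9 times as many samples.

Current: n = 62, width = 11.41
New: n = 558, width ≈ 3.71

Width reduced by factor of 11.41/3.71 = 3.08.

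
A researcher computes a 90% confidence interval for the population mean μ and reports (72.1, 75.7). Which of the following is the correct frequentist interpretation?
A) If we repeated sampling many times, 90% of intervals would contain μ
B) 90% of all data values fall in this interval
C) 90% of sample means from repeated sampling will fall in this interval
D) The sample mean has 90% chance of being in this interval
A

A) Correct — this is the frequentist long-run coverage interpretation.
B) Wrong — a CI is about the parameter μ, not individual data values.
C) Wrong — coverage applies to intervals containing μ, not to future x̄ values.
D) Wrong — x̄ is observed and sits in the interval by construction.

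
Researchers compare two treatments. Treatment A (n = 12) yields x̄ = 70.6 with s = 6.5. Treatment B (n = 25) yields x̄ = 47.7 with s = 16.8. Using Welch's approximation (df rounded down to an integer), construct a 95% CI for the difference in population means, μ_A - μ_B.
(15.08, 30.72)

Difference: x̄₁ - x̄₂ = 22.90
SE = √(s₁²/n₁ + s₂²/n₂) = √(6.5²/12 + 16.8²/25) = 3.8484
df = 34.07 → 34 (Welch–Satterthwaite, rounded down)
t* = 2.032

CI: 22.90 ± 2.032 · 3.8484 = 22.90 ± 7.82 = (15.08, 30.72)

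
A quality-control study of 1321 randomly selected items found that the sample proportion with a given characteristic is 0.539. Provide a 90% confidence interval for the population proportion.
(0.516, 0.562)

Proportion CI:
SE = √(p̂(1-p̂)/n) = √(0.539 · 0.461 / 1321) = 0.01371

z* = 1.645
Margin = z* · SE = 1.645 · 0.01371 = 0.0226

CI: 0.539 ± 0.0226 = (0.516, 0.562)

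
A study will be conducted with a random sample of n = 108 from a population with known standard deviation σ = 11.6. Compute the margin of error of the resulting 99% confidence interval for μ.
Margin of error = 2.88

Margin of error = z* · σ/√n
= 2.576 · 11.6/√108
= 2.576 · 11.6/10.3923
= 2.88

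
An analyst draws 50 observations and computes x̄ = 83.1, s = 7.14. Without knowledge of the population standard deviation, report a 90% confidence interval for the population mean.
(81.41, 84.79)

t-interval (σ unknown):
df = n - 1 = 49
t* = 1.677 for 90% confidence

Margin of error = t* · s/√n = 1.677 · 7.14/√50 = 1.69

CI: (81.41, 84.79)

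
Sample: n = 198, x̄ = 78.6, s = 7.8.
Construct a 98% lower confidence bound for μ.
μ ≥ 77.45

Lower bound (one-sided):
t* = 2.067 (one-sided for 98%)
Lower bound = x̄ - t* · s/√n = 78.6 - 2.067 · 7.8/√198 = 77.45

We are 98% confident that μ ≥ 77.45.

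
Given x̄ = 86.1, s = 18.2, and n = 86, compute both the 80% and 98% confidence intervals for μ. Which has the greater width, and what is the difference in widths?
98% CI is wider by 4.24

df = 85
80% CI: t* = 1.292, (83.56, 88.64), width = 2 · t* · s/√n = 5.07
98% CI: t* = 2.371, (81.45, 90.75), width = 2 · t* · s/√n = 9.31

The 98% CI is wider by 9.31 - 5.07 = 4.24.
Higher confidence requires a wider interval.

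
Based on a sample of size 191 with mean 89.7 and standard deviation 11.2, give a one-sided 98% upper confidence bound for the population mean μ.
μ ≤ 91.38

Upper bound (one-sided):
t* = 2.068 (one-sided for 98%)
Upper bound = x̄ + t* · s/√n = 89.7 + 2.068 · 11.2/√191 = 91.38

We are 98% confident that μ ≤ 91.38.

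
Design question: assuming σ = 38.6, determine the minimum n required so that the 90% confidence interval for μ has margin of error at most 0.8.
n ≥ 6300

For margin E ≤ 0.8:
n ≥ (z* · σ / E)²
n ≥ (1.645 · 38.6 / 0.8)²
n ≥ 6299.80

Minimum n = 6300 (rounding up)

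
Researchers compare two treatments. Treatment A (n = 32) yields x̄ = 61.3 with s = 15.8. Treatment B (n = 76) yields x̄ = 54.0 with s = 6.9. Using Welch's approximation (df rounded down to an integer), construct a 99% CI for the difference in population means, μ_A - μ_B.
(-0.59, 15.19)

Difference: x̄₁ - x̄₂ = 7.30
SE = √(s₁²/n₁ + s₂²/n₂) = √(15.8²/32 + 6.9²/76) = 2.9030
df = 36.08 → 36 (Welch–Satterthwaite, rounded down)
t* = 2.719

CI: 7.30 ± 2.719 · 2.9030 = 7.30 ± 7.89 = (-0.59, 15.19)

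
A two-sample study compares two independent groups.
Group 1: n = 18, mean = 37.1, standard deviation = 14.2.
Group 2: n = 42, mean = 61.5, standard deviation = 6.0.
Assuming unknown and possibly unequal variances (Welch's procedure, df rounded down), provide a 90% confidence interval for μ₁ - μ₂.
(-30.40, -18.40)

Difference: x̄₁ - x̄₂ = -24.40
SE = √(s₁²/n₁ + s₂²/n₂) = √(14.2²/18 + 6.0²/42) = 3.4727
df = 19.65 → 19 (Welch–Satterthwaite, rounded down)
t* = 1.729

CI: -24.40 ± 1.729 · 3.4727 = -24.40 ± 6.00 = (-30.40, -18.40)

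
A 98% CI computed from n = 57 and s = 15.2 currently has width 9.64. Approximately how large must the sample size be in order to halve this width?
n ≈ 228

CI width ∝ 1/√n
To reduce width by factor 2, need √n to grow by 2 → need 2² = 4 times as many samples.

Current: n = 57, width = 9.64
New: n = 228, width ≈ 4.72

Width reduced by factor of 9.64/4.72 = 2.04.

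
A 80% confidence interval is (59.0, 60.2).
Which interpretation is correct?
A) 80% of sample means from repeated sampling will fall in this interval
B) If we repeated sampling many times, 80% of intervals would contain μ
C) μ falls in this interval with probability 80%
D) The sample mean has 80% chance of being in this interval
B

A) Wrong — coverage applies to intervals containing μ, not to future x̄ values.
B) Correct — this is the frequentist long-run coverage interpretation.
C) Wrong — μ is fixed; the randomness lives in the interval, not in μ.
D) Wrong — x̄ is observed and sits in the interval by construction.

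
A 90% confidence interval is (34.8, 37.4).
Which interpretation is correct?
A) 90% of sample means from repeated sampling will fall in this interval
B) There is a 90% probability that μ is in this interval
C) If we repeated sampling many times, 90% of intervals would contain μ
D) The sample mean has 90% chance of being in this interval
C

A) Wrong — coverage applies to intervals containing μ, not to future x̄ values.
B) Wrong — μ is fixed; the randomness lives in the interval, not in μ.
C) Correct — this is the frequentist long-run coverage interpretation.
D) Wrong — x̄ is observed and sits in the interval by construction.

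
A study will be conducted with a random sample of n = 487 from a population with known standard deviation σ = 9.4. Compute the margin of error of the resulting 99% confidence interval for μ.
Margin of error = 1.10

Margin of error = z* · σ/√n
= 2.576 · 9.4/√487
= 2.576 · 9.4/22.0681
= 1.10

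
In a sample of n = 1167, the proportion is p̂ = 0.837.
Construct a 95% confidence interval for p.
(0.816, 0.858)

Proportion CI:
SE = √(p̂(1-p̂)/n) = √(0.837 · 0.163 / 1167) = 0.01081

z* = 1.960
Margin = z* · SE = 1.960 · 0.01081 = 0.0212

CI: 0.837 ± 0.0212 = (0.816, 0.858)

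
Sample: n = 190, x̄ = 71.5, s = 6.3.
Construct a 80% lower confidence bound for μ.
μ ≥ 71.11

Lower bound (one-sided):
t* = 0.844 (one-sided for 80%)
Lower bound = x̄ - t* · s/√n = 71.5 - 0.844 · 6.3/√190 = 71.11

We are 80% confident that μ ≥ 71.11.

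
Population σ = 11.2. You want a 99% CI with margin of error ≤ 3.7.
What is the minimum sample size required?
n ≥ 61

For margin E ≤ 3.7:
n ≥ (z* · σ / E)²
n ≥ (2.576 · 11.2 / 3.7)²
n ≥ 60.80

Minimum n = 61 (rounding up)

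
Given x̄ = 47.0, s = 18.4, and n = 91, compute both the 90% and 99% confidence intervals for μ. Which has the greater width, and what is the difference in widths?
99% CI is wider by 3.74

df = 90
90% CI: t* = 1.662, (43.79, 50.21), width = 2 · t* · s/√n = 6.41
99% CI: t* = 2.632, (41.92, 52.08), width = 2 · t* · s/√n = 10.15

The 99% CI is wider by 10.15 - 6.41 = 3.74.
Higher confidence requires a wider interval.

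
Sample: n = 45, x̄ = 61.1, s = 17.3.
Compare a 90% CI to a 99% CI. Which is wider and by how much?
99% CI is wider by 5.21

df = 44
90% CI: t* = 1.680, (56.77, 65.43), width = 2 · t* · s/√n = 8.67
99% CI: t* = 2.692, (54.16, 68.04), width = 2 · t* · s/√n = 13.88

The 99% CI is wider by 13.88 - 8.67 = 5.21.
Higher confidence requires a wider interval.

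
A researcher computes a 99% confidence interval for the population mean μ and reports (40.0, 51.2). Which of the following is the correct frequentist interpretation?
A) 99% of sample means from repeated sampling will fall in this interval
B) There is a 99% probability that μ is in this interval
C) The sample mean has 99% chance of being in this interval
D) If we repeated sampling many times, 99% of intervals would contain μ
D

A) Wrong — coverage applies to intervals containing μ, not to future x̄ values.
B) Wrong — μ is fixed; the randomness lives in the interval, not in μ.
C) Wrong — x̄ is observed and sits in the interval by construction.
D) Correct — this is the frequentist long-run coverage interpretation.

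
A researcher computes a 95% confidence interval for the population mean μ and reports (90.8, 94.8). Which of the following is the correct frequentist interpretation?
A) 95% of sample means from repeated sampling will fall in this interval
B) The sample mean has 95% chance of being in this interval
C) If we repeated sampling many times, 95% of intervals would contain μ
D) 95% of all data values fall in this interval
C

A) Wrong — coverage applies to intervals containing μ, not to future x̄ values.
B) Wrong — x̄ is observed and sits in the interval by construction.
C) Correct — this is the frequentist long-run coverage interpretation.
D) Wrong — a CI is about the parameter μ, not individual data values.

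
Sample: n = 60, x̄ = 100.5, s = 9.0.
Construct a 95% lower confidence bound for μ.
μ ≥ 98.56

Lower bound (one-sided):
t* = 1.671 (one-sided for 95%)
Lower bound = x̄ - t* · s/√n = 100.5 - 1.671 · 9.0/√60 = 98.56

We are 95% confident that μ ≥ 98.56.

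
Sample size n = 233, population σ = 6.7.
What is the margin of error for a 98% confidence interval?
Margin of error = 1.02

Margin of error = z* · σ/√n
= 2.326 · 6.7/√233
= 2.326 · 6.7/15.2643
= 1.02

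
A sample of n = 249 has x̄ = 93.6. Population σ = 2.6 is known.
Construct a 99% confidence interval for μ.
(93.18, 94.02)

z-interval (σ known):
z* = 2.576 for 99% confidence

Margin of error = z* · σ/√n = 2.576 · 2.6/√249 = 0.42

CI: (93.6 - 0.42, 93.6 + 0.42) = (93.18, 94.02)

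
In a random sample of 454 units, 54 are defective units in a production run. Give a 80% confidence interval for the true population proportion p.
(0.099, 0.138)

Proportion CI:
p̂ = 54/454 = 0.11894
SE = √(p̂(1-p̂)/n) = √(0.11894 · 0.88106 / 454) = 0.01519

z* = 1.282
Margin = z* · SE = 1.282 · 0.01519 = 0.0195

CI: 0.11894 ± 0.0195 = (0.099, 0.138)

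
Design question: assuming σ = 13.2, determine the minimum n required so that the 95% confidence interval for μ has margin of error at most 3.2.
n ≥ 66

For margin E ≤ 3.2:
n ≥ (z* · σ / E)²
n ≥ (1.960 · 13.2 / 3.2)²
n ≥ 65.37

Minimum n = 66 (rounding up)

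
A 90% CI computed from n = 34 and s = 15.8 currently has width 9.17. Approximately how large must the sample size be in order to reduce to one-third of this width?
n ≈ 306

CI width ∝ 1/√n
To reduce width by factor 3, need √n to grow by 3 → need 3² = 9 times as many samples.

Current: n = 34, width = 9.17
New: n = 306, width ≈ 2.98

Width reduced by factor of 9.17/2.98 = 3.08.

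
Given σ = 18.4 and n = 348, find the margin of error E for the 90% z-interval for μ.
Margin of error = 1.62

Margin of error = z* · σ/√n
= 1.645 · 18.4/√348
= 1.645 · 18.4/18.6548
= 1.62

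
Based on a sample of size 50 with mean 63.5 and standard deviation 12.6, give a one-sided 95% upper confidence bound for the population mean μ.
μ ≤ 66.49

Upper bound (one-sided):
t* = 1.677 (one-sided for 95%)
Upper bound = x̄ + t* · s/√n = 63.5 + 1.677 · 12.6/√50 = 66.49

We are 95% confident that μ ≤ 66.49.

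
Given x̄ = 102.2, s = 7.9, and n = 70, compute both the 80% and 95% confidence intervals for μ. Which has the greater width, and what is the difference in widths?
95% CI is wider by 1.33

df = 69
80% CI: t* = 1.294, (100.98, 103.42), width = 2 · t* · s/√n = 2.44
95% CI: t* = 1.995, (100.32, 104.08), width = 2 · t* · s/√n = 3.77

The 95% CI is wider by 3.77 - 2.44 = 1.33.
Higher confidence requires a wider interval.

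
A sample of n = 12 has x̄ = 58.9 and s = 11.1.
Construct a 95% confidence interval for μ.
(51.85, 65.95)

t-interval (σ unknown):
df = n - 1 = 11
t* = 2.201 for 95% confidence

Margin of error = t* · s/√n = 2.201 · 11.1/√12 = 7.05

CI: (51.85, 65.95)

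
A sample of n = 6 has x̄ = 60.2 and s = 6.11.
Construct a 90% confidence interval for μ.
(55.17, 65.23)

t-interval (σ unknown):
df = n - 1 = 5
t* = 2.015 for 90% confidence

Margin of error = t* · s/√n = 2.015 · 6.11/√6 = 5.03

CI: (55.17, 65.23)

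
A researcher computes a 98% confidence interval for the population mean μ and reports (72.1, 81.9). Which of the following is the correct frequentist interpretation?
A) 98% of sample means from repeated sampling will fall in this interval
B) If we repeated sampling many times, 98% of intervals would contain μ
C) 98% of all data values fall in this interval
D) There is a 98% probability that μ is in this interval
B

A) Wrong — coverage applies to intervals containing μ, not to future x̄ values.
B) Correct — this is the frequentist long-run coverage interpretation.
C) Wrong — a CI is about the parameter μ, not individual data values.
D) Wrong — μ is fixed; the randomness lives in the interval, not in μ.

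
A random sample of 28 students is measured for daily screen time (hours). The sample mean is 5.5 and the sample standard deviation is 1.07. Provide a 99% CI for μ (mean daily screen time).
(4.94, 6.06)

t-interval (σ unknown):
df = n - 1 = 27
t* = 2.771 for 99% confidence

Margin of error = t* · s/√n = 2.771 · 1.07/√28 = 0.56

CI: (4.94, 6.06)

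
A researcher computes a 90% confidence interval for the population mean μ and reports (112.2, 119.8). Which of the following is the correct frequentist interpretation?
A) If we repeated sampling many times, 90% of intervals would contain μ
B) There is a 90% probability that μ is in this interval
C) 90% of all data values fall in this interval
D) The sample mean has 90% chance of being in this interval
A

A) Correct — this is the frequentist long-run coverage interpretation.
B) Wrong — μ is fixed; the randomness lives in the interval, not in μ.
C) Wrong — a CI is about the parameter μ, not individual data values.
D) Wrong — x̄ is observed and sits in the interval by construction.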